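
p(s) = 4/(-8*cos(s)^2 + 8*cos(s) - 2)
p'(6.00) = 2.87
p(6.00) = -2.36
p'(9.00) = 0.15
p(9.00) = -0.25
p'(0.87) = -251.61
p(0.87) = -23.84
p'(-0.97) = 2962.54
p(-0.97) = -117.26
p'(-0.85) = 183.48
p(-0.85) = -19.54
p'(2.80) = 0.11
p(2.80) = -0.24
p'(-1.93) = -1.52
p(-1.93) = -0.69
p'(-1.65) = -5.13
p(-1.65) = -1.49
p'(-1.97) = -1.31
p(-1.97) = -0.63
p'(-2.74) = -0.14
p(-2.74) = -0.25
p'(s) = 4*(-16*sin(s)*cos(s) + 8*sin(s))/(-8*cos(s)^2 + 8*cos(s) - 2)^2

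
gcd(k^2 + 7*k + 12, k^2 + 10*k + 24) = k + 4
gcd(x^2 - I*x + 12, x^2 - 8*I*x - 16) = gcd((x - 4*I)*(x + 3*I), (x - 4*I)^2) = x - 4*I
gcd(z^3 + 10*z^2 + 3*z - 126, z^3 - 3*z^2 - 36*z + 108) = z^2 + 3*z - 18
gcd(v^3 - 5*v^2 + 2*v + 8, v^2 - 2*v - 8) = v - 4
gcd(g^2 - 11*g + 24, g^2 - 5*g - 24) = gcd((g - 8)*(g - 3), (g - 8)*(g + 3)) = g - 8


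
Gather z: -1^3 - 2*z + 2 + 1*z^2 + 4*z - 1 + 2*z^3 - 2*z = 2*z^3 + z^2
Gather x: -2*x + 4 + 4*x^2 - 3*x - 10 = 4*x^2 - 5*x - 6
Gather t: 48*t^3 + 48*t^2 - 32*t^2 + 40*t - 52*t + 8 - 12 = 48*t^3 + 16*t^2 - 12*t - 4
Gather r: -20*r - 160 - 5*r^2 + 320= -5*r^2 - 20*r + 160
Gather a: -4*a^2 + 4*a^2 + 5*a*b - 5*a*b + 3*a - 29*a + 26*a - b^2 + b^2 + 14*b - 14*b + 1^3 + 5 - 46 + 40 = 0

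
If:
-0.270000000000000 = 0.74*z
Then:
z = -0.36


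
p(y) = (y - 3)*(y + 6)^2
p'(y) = (y - 3)*(2*y + 12) + (y + 6)^2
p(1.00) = -98.00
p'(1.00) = 21.00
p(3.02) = 1.63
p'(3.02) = 81.72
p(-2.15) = -76.34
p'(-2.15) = -24.83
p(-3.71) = -35.19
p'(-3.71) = -25.49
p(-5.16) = -5.76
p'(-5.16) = -13.00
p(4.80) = 209.95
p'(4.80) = 155.52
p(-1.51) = -90.92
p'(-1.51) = -20.34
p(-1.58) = -89.48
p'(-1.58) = -20.95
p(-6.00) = 0.00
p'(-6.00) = 0.00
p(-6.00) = 0.00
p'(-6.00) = 0.00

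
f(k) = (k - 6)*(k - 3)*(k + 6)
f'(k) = (k - 6)*(k - 3) + (k - 6)*(k + 6) + (k - 3)*(k + 6)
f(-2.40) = 163.30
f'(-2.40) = -4.32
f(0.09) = 104.74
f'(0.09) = -36.52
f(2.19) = 25.28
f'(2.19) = -34.75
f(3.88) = -18.43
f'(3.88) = -14.12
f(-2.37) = 163.16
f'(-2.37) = -4.93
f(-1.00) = 140.00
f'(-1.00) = -27.00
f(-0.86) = 136.11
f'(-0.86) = -28.62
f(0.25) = 98.83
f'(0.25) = -37.31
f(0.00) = 108.00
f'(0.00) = -36.00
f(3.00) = 0.00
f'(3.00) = -27.00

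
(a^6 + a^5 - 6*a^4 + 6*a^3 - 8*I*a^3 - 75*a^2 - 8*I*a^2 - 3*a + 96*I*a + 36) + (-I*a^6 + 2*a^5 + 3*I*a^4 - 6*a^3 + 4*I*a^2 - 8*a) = a^6 - I*a^6 + 3*a^5 - 6*a^4 + 3*I*a^4 - 8*I*a^3 - 75*a^2 - 4*I*a^2 - 11*a + 96*I*a + 36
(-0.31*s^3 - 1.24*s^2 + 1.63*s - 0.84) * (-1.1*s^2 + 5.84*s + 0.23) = 0.341*s^5 - 0.4464*s^4 - 9.1059*s^3 + 10.158*s^2 - 4.5307*s - 0.1932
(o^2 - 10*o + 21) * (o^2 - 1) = o^4 - 10*o^3 + 20*o^2 + 10*o - 21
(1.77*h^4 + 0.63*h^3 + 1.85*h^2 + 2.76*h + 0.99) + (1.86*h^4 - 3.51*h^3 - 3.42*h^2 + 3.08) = 3.63*h^4 - 2.88*h^3 - 1.57*h^2 + 2.76*h + 4.07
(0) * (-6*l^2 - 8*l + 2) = 0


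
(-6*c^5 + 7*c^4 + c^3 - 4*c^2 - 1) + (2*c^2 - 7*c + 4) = -6*c^5 + 7*c^4 + c^3 - 2*c^2 - 7*c + 3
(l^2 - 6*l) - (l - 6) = l^2 - 7*l + 6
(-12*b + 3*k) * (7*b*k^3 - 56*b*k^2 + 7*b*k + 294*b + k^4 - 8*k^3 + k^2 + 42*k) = -84*b^2*k^3 + 672*b^2*k^2 - 84*b^2*k - 3528*b^2 + 9*b*k^4 - 72*b*k^3 + 9*b*k^2 + 378*b*k + 3*k^5 - 24*k^4 + 3*k^3 + 126*k^2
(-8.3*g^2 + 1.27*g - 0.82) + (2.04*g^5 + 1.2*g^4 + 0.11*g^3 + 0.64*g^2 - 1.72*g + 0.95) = 2.04*g^5 + 1.2*g^4 + 0.11*g^3 - 7.66*g^2 - 0.45*g + 0.13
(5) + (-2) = 3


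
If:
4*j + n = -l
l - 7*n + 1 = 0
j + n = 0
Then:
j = -1/4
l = 3/4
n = 1/4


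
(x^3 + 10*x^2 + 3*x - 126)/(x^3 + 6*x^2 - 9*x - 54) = (x + 7)/(x + 3)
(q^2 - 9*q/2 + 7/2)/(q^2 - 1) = (q - 7/2)/(q + 1)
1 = 1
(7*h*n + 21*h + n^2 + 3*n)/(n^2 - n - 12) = (7*h + n)/(n - 4)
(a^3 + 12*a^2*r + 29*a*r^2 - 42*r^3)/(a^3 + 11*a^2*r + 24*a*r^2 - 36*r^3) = (a + 7*r)/(a + 6*r)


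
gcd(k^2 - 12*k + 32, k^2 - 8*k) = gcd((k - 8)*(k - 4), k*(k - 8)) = k - 8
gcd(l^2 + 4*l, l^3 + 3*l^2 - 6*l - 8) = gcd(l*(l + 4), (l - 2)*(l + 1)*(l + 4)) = l + 4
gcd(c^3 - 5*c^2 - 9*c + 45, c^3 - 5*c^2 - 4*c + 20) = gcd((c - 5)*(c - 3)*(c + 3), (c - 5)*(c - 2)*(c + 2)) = c - 5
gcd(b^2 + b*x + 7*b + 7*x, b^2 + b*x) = b + x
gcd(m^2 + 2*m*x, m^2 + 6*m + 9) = 1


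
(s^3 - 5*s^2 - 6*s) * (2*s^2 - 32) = 2*s^5 - 10*s^4 - 44*s^3 + 160*s^2 + 192*s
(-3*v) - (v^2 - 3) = -v^2 - 3*v + 3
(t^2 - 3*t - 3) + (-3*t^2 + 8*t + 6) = -2*t^2 + 5*t + 3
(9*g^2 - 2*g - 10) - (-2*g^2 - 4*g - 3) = 11*g^2 + 2*g - 7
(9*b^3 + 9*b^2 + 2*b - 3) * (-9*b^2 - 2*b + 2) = -81*b^5 - 99*b^4 - 18*b^3 + 41*b^2 + 10*b - 6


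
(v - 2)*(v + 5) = v^2 + 3*v - 10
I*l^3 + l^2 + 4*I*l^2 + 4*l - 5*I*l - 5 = (l + 5)*(l - I)*(I*l - I)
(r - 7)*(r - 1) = r^2 - 8*r + 7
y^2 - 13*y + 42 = (y - 7)*(y - 6)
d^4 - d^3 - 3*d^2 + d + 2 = (d - 2)*(d - 1)*(d + 1)^2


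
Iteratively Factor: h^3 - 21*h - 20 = (h + 4)*(h^2 - 4*h - 5) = (h + 1)*(h + 4)*(h - 5)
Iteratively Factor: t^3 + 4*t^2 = (t + 4)*(t^2) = t*(t + 4)*(t)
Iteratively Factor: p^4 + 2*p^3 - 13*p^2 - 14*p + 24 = (p - 3)*(p^3 + 5*p^2 + 2*p - 8) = (p - 3)*(p + 2)*(p^2 + 3*p - 4) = (p - 3)*(p + 2)*(p + 4)*(p - 1)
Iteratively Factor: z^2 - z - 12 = (z + 3)*(z - 4)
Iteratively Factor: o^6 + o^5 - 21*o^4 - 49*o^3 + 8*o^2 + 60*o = (o - 1)*(o^5 + 2*o^4 - 19*o^3 - 68*o^2 - 60*o) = (o - 1)*(o + 2)*(o^4 - 19*o^2 - 30*o) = o*(o - 1)*(o + 2)*(o^3 - 19*o - 30) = o*(o - 1)*(o + 2)*(o + 3)*(o^2 - 3*o - 10) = o*(o - 5)*(o - 1)*(o + 2)*(o + 3)*(o + 2)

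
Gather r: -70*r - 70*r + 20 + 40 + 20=80 - 140*r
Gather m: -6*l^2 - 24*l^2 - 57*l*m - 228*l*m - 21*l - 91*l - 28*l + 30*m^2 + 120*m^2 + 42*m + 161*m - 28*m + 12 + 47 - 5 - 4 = -30*l^2 - 140*l + 150*m^2 + m*(175 - 285*l) + 50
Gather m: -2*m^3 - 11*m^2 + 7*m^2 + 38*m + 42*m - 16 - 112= -2*m^3 - 4*m^2 + 80*m - 128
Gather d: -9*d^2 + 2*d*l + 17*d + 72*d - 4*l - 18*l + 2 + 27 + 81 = -9*d^2 + d*(2*l + 89) - 22*l + 110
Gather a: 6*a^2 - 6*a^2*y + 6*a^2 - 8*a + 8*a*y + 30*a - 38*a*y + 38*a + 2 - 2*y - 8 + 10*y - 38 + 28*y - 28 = a^2*(12 - 6*y) + a*(60 - 30*y) + 36*y - 72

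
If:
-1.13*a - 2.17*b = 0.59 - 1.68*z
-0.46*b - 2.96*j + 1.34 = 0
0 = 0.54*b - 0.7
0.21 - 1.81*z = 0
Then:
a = -2.84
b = 1.30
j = 0.25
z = 0.12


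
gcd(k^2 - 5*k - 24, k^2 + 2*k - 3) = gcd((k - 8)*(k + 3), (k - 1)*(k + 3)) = k + 3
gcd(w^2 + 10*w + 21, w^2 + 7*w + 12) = w + 3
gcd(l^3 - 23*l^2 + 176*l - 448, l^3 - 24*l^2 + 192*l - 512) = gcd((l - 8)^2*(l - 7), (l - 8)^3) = l^2 - 16*l + 64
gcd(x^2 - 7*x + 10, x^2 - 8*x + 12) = x - 2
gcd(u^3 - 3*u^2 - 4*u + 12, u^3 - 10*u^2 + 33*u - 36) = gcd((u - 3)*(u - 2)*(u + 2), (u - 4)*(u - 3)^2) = u - 3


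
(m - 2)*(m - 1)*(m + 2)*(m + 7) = m^4 + 6*m^3 - 11*m^2 - 24*m + 28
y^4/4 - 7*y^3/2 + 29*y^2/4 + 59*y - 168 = (y/4 + 1)*(y - 8)*(y - 7)*(y - 3)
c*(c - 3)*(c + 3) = c^3 - 9*c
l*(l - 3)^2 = l^3 - 6*l^2 + 9*l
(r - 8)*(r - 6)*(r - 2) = r^3 - 16*r^2 + 76*r - 96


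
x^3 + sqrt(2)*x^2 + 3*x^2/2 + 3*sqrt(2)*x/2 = x*(x + 3/2)*(x + sqrt(2))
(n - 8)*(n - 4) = n^2 - 12*n + 32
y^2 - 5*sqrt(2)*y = y*(y - 5*sqrt(2))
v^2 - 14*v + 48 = (v - 8)*(v - 6)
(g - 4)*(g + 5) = g^2 + g - 20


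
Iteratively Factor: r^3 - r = (r + 1)*(r^2 - r) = (r - 1)*(r + 1)*(r)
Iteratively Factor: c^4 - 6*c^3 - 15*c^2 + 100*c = (c - 5)*(c^3 - c^2 - 20*c) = (c - 5)*(c + 4)*(c^2 - 5*c) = (c - 5)^2*(c + 4)*(c)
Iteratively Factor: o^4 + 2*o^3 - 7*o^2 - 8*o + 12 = (o + 2)*(o^3 - 7*o + 6) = (o - 1)*(o + 2)*(o^2 + o - 6) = (o - 1)*(o + 2)*(o + 3)*(o - 2)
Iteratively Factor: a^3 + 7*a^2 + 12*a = (a + 4)*(a^2 + 3*a) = (a + 3)*(a + 4)*(a)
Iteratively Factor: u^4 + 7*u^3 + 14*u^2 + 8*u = (u + 4)*(u^3 + 3*u^2 + 2*u) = (u + 1)*(u + 4)*(u^2 + 2*u) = (u + 1)*(u + 2)*(u + 4)*(u)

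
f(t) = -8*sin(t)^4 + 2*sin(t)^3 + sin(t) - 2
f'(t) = -32*sin(t)^3*cos(t) + 6*sin(t)^2*cos(t) + cos(t) = (-32*sin(t)^3 + 6*sin(t)^2 + 1)*cos(t)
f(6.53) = -1.76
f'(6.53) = 0.86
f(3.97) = -5.90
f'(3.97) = -11.53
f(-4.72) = -7.00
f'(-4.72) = -0.19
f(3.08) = -1.94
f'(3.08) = -1.01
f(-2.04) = -9.37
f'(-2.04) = -12.88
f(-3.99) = -2.94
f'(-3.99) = 6.04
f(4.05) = -6.86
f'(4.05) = -12.56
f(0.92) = -3.40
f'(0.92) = -6.86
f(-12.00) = -1.82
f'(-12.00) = -1.87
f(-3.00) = -2.15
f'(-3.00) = -1.20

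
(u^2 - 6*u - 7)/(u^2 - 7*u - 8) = (u - 7)/(u - 8)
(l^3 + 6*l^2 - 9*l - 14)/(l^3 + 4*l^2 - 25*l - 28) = (l - 2)/(l - 4)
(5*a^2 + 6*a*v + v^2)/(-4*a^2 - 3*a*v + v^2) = (5*a + v)/(-4*a + v)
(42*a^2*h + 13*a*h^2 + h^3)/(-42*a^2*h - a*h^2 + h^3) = (-7*a - h)/(7*a - h)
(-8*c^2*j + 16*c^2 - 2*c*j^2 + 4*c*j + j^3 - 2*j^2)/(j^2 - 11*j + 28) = (-8*c^2*j + 16*c^2 - 2*c*j^2 + 4*c*j + j^3 - 2*j^2)/(j^2 - 11*j + 28)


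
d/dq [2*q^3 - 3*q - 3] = 6*q^2 - 3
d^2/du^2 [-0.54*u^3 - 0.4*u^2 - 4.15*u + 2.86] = -3.24*u - 0.8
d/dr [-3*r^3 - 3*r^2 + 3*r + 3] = -9*r^2 - 6*r + 3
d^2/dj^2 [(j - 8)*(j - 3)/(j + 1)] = 72/(j^3 + 3*j^2 + 3*j + 1)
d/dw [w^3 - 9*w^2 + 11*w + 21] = 3*w^2 - 18*w + 11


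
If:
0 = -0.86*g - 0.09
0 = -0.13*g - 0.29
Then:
No Solution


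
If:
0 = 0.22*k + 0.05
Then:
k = -0.23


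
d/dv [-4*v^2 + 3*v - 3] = 3 - 8*v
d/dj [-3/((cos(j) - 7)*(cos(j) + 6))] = 3*(sin(j) - sin(2*j))/((cos(j) - 7)^2*(cos(j) + 6)^2)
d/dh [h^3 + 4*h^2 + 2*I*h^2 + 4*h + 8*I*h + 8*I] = 3*h^2 + 4*h*(2 + I) + 4 + 8*I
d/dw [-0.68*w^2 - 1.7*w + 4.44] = -1.36*w - 1.7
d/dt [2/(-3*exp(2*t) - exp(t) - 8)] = (12*exp(t) + 2)*exp(t)/(3*exp(2*t) + exp(t) + 8)^2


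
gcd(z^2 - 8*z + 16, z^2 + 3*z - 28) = z - 4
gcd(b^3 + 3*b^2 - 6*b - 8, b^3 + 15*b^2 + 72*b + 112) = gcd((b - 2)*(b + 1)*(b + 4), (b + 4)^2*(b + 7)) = b + 4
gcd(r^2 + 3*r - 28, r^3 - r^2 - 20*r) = 1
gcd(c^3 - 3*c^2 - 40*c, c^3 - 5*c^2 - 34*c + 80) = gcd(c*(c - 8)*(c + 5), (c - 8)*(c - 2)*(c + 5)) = c^2 - 3*c - 40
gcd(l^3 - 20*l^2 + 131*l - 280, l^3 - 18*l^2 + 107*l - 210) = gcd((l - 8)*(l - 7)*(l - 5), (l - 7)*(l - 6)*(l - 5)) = l^2 - 12*l + 35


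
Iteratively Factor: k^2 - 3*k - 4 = (k - 4)*(k + 1)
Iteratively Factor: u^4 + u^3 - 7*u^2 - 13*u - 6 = (u + 2)*(u^3 - u^2 - 5*u - 3) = (u + 1)*(u + 2)*(u^2 - 2*u - 3) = (u - 3)*(u + 1)*(u + 2)*(u + 1)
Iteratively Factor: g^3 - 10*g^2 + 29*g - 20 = (g - 1)*(g^2 - 9*g + 20) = (g - 4)*(g - 1)*(g - 5)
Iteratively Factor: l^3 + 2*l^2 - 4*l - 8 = (l + 2)*(l^2 - 4) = (l + 2)^2*(l - 2)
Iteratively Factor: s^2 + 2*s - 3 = (s + 3)*(s - 1)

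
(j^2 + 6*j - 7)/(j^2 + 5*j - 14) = (j - 1)/(j - 2)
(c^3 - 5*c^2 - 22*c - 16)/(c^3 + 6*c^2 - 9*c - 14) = (c^2 - 6*c - 16)/(c^2 + 5*c - 14)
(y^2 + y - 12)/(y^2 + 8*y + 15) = (y^2 + y - 12)/(y^2 + 8*y + 15)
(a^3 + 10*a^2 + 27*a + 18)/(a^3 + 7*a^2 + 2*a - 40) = (a^3 + 10*a^2 + 27*a + 18)/(a^3 + 7*a^2 + 2*a - 40)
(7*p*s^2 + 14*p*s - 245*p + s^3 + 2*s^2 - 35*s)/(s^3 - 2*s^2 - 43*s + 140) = (7*p + s)/(s - 4)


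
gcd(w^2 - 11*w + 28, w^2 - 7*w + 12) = w - 4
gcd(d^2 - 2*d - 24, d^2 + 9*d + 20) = d + 4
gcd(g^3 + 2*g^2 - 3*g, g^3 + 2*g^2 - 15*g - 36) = g + 3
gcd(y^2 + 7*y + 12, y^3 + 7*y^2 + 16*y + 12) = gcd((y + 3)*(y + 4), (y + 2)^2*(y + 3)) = y + 3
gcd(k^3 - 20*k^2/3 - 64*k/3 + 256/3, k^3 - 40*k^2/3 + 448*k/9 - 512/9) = k^2 - 32*k/3 + 64/3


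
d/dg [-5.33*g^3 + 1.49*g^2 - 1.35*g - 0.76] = -15.99*g^2 + 2.98*g - 1.35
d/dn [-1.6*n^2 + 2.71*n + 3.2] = 2.71 - 3.2*n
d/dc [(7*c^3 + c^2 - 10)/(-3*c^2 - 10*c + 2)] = (-21*c^4 - 140*c^3 + 32*c^2 - 56*c - 100)/(9*c^4 + 60*c^3 + 88*c^2 - 40*c + 4)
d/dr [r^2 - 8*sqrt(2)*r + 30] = 2*r - 8*sqrt(2)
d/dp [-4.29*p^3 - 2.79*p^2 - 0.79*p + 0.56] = -12.87*p^2 - 5.58*p - 0.79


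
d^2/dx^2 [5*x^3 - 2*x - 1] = 30*x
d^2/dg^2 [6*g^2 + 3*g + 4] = 12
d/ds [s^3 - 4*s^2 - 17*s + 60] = 3*s^2 - 8*s - 17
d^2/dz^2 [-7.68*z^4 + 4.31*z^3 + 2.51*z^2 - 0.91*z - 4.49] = -92.16*z^2 + 25.86*z + 5.02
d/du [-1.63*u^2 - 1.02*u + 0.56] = -3.26*u - 1.02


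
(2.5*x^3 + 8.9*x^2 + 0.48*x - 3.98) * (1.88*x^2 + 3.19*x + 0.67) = 4.7*x^5 + 24.707*x^4 + 30.9684*x^3 + 0.0118000000000016*x^2 - 12.3746*x - 2.6666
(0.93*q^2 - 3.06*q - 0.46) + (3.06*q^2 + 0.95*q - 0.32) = 3.99*q^2 - 2.11*q - 0.78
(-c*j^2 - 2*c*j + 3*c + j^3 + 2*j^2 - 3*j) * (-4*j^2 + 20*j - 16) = 4*c*j^4 - 12*c*j^3 - 36*c*j^2 + 92*c*j - 48*c - 4*j^5 + 12*j^4 + 36*j^3 - 92*j^2 + 48*j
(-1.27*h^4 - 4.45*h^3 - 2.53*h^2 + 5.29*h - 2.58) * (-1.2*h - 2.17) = 1.524*h^5 + 8.0959*h^4 + 12.6925*h^3 - 0.857900000000001*h^2 - 8.3833*h + 5.5986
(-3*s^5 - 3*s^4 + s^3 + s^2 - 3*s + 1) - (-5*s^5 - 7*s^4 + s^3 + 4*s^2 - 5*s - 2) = 2*s^5 + 4*s^4 - 3*s^2 + 2*s + 3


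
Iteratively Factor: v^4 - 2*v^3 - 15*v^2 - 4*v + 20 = (v - 5)*(v^3 + 3*v^2 - 4) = (v - 5)*(v + 2)*(v^2 + v - 2) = (v - 5)*(v + 2)^2*(v - 1)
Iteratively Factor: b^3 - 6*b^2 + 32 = (b - 4)*(b^2 - 2*b - 8) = (b - 4)^2*(b + 2)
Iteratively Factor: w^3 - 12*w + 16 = (w + 4)*(w^2 - 4*w + 4) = (w - 2)*(w + 4)*(w - 2)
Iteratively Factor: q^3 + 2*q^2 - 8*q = (q)*(q^2 + 2*q - 8) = q*(q - 2)*(q + 4)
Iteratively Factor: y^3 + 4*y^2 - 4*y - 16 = (y + 2)*(y^2 + 2*y - 8) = (y + 2)*(y + 4)*(y - 2)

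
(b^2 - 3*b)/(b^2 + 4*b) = (b - 3)/(b + 4)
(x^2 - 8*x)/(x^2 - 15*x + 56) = x/(x - 7)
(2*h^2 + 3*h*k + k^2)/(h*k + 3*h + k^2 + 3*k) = (2*h + k)/(k + 3)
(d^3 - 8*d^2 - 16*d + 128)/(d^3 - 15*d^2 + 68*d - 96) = (d + 4)/(d - 3)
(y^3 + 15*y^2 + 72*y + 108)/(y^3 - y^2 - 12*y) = (y^2 + 12*y + 36)/(y*(y - 4))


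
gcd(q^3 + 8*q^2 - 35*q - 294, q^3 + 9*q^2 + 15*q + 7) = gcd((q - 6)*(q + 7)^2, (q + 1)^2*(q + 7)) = q + 7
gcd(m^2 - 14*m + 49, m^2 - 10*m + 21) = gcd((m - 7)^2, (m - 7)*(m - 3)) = m - 7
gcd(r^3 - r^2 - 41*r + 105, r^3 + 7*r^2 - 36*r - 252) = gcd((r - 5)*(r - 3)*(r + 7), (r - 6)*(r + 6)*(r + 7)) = r + 7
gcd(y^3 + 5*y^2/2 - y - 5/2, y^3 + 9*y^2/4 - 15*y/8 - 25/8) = y^2 + 7*y/2 + 5/2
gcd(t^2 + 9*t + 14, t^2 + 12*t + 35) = t + 7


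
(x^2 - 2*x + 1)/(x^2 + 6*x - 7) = (x - 1)/(x + 7)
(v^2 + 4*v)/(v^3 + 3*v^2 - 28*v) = (v + 4)/(v^2 + 3*v - 28)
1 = 1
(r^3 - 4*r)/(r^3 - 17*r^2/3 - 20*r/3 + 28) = 3*r*(r + 2)/(3*r^2 - 11*r - 42)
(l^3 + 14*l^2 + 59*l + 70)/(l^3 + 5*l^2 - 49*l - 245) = (l + 2)/(l - 7)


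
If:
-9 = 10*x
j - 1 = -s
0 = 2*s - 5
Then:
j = -3/2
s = 5/2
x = -9/10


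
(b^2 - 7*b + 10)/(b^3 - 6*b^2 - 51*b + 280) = (b - 2)/(b^2 - b - 56)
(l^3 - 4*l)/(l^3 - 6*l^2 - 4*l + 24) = l/(l - 6)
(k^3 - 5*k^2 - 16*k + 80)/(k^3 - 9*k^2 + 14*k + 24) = (k^2 - k - 20)/(k^2 - 5*k - 6)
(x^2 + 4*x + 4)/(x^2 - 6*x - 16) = (x + 2)/(x - 8)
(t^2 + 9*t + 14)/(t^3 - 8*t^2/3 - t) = 3*(t^2 + 9*t + 14)/(t*(3*t^2 - 8*t - 3))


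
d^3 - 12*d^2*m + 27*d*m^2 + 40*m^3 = (d - 8*m)*(d - 5*m)*(d + m)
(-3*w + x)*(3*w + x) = -9*w^2 + x^2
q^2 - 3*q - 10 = (q - 5)*(q + 2)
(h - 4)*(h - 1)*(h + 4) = h^3 - h^2 - 16*h + 16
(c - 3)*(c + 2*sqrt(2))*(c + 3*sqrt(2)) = c^3 - 3*c^2 + 5*sqrt(2)*c^2 - 15*sqrt(2)*c + 12*c - 36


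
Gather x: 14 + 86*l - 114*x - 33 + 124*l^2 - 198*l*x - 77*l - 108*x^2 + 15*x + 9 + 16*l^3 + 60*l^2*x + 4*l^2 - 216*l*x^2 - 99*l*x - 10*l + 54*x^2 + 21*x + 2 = 16*l^3 + 128*l^2 - l + x^2*(-216*l - 54) + x*(60*l^2 - 297*l - 78) - 8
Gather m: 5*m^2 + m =5*m^2 + m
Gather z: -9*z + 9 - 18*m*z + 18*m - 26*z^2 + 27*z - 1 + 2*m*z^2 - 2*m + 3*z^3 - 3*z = 16*m + 3*z^3 + z^2*(2*m - 26) + z*(15 - 18*m) + 8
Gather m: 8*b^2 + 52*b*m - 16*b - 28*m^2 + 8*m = 8*b^2 - 16*b - 28*m^2 + m*(52*b + 8)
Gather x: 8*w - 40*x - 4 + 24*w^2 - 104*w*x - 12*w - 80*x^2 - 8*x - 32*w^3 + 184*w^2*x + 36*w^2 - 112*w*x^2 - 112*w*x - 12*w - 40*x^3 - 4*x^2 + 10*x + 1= -32*w^3 + 60*w^2 - 16*w - 40*x^3 + x^2*(-112*w - 84) + x*(184*w^2 - 216*w - 38) - 3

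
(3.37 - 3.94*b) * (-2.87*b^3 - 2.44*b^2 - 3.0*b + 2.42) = 11.3078*b^4 - 0.0583000000000009*b^3 + 3.5972*b^2 - 19.6448*b + 8.1554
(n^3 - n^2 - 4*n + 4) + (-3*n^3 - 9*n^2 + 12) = -2*n^3 - 10*n^2 - 4*n + 16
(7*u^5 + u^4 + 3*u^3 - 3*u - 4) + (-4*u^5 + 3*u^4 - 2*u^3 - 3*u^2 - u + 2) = 3*u^5 + 4*u^4 + u^3 - 3*u^2 - 4*u - 2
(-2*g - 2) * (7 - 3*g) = 6*g^2 - 8*g - 14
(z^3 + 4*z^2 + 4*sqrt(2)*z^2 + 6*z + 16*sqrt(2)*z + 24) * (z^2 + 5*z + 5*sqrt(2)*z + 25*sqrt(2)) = z^5 + 9*z^4 + 9*sqrt(2)*z^4 + 66*z^3 + 81*sqrt(2)*z^3 + 210*sqrt(2)*z^2 + 414*z^2 + 270*sqrt(2)*z + 920*z + 600*sqrt(2)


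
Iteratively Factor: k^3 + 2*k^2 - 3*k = (k)*(k^2 + 2*k - 3) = k*(k - 1)*(k + 3)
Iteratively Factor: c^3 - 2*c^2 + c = (c - 1)*(c^2 - c) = (c - 1)^2*(c)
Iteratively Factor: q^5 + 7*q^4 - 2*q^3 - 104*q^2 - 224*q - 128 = (q + 2)*(q^4 + 5*q^3 - 12*q^2 - 80*q - 64) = (q - 4)*(q + 2)*(q^3 + 9*q^2 + 24*q + 16) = (q - 4)*(q + 2)*(q + 4)*(q^2 + 5*q + 4) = (q - 4)*(q + 2)*(q + 4)^2*(q + 1)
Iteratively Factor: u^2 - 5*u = (u - 5)*(u)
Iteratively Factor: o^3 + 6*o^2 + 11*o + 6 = (o + 1)*(o^2 + 5*o + 6) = (o + 1)*(o + 3)*(o + 2)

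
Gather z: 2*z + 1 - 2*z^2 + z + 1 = -2*z^2 + 3*z + 2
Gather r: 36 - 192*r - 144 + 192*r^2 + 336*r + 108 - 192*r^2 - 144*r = 0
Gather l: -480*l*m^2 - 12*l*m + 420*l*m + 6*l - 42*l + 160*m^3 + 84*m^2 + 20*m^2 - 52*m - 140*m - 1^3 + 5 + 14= l*(-480*m^2 + 408*m - 36) + 160*m^3 + 104*m^2 - 192*m + 18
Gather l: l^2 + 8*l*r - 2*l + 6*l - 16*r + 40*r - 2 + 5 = l^2 + l*(8*r + 4) + 24*r + 3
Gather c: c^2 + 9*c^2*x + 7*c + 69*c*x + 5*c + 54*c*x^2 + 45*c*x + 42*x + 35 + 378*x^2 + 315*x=c^2*(9*x + 1) + c*(54*x^2 + 114*x + 12) + 378*x^2 + 357*x + 35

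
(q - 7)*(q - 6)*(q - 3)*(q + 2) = q^4 - 14*q^3 + 49*q^2 + 36*q - 252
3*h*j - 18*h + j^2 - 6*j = (3*h + j)*(j - 6)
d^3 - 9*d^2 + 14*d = d*(d - 7)*(d - 2)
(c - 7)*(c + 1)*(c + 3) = c^3 - 3*c^2 - 25*c - 21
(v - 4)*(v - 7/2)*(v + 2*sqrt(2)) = v^3 - 15*v^2/2 + 2*sqrt(2)*v^2 - 15*sqrt(2)*v + 14*v + 28*sqrt(2)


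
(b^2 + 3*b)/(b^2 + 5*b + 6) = b/(b + 2)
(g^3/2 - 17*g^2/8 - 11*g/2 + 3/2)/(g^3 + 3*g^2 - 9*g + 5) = (4*g^3 - 17*g^2 - 44*g + 12)/(8*(g^3 + 3*g^2 - 9*g + 5))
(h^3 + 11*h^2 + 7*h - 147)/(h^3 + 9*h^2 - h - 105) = (h + 7)/(h + 5)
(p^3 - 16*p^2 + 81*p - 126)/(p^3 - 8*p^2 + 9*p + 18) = (p - 7)/(p + 1)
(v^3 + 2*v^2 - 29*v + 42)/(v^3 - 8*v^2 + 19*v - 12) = (v^2 + 5*v - 14)/(v^2 - 5*v + 4)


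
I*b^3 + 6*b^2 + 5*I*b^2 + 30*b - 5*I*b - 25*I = (b + 5)*(b - 5*I)*(I*b + 1)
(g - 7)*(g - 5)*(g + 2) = g^3 - 10*g^2 + 11*g + 70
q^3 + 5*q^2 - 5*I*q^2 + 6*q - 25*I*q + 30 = (q + 5)*(q - 6*I)*(q + I)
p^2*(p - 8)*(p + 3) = p^4 - 5*p^3 - 24*p^2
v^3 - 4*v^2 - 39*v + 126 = (v - 7)*(v - 3)*(v + 6)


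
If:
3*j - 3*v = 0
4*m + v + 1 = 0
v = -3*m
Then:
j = 3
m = -1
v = 3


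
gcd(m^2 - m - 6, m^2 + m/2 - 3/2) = 1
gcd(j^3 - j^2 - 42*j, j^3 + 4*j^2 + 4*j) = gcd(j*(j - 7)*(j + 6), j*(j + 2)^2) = j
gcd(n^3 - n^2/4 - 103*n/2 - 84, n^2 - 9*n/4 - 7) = n + 7/4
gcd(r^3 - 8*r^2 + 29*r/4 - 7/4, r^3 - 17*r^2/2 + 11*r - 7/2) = r^2 - 15*r/2 + 7/2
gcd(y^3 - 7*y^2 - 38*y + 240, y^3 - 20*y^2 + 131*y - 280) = y^2 - 13*y + 40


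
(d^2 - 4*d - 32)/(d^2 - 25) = (d^2 - 4*d - 32)/(d^2 - 25)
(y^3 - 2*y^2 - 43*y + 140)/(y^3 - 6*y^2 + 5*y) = (y^2 + 3*y - 28)/(y*(y - 1))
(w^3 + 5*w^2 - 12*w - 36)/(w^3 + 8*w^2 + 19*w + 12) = (w^3 + 5*w^2 - 12*w - 36)/(w^3 + 8*w^2 + 19*w + 12)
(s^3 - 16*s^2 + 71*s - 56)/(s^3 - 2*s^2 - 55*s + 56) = (s - 7)/(s + 7)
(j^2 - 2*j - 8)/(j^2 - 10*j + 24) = (j + 2)/(j - 6)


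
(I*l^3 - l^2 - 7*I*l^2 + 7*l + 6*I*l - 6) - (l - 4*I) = I*l^3 - l^2 - 7*I*l^2 + 6*l + 6*I*l - 6 + 4*I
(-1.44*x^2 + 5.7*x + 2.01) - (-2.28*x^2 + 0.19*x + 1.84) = 0.84*x^2 + 5.51*x + 0.17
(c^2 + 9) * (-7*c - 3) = -7*c^3 - 3*c^2 - 63*c - 27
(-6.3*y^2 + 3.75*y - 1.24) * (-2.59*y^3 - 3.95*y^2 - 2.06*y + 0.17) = 16.317*y^5 + 15.1725*y^4 + 1.3771*y^3 - 3.898*y^2 + 3.1919*y - 0.2108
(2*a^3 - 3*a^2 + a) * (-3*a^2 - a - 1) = -6*a^5 + 7*a^4 - 2*a^3 + 2*a^2 - a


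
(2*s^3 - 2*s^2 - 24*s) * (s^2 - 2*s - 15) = 2*s^5 - 6*s^4 - 50*s^3 + 78*s^2 + 360*s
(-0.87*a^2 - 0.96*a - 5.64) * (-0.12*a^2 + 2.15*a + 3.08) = 0.1044*a^4 - 1.7553*a^3 - 4.0668*a^2 - 15.0828*a - 17.3712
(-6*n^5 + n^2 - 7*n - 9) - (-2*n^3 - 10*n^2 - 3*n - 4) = -6*n^5 + 2*n^3 + 11*n^2 - 4*n - 5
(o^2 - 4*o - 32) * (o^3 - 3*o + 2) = o^5 - 4*o^4 - 35*o^3 + 14*o^2 + 88*o - 64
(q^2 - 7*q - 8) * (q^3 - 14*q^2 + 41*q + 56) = q^5 - 21*q^4 + 131*q^3 - 119*q^2 - 720*q - 448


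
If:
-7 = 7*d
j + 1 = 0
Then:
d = -1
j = -1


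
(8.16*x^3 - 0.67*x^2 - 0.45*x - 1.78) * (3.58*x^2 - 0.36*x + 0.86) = 29.2128*x^5 - 5.3362*x^4 + 5.6478*x^3 - 6.7866*x^2 + 0.2538*x - 1.5308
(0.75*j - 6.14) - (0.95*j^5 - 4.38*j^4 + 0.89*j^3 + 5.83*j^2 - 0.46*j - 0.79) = -0.95*j^5 + 4.38*j^4 - 0.89*j^3 - 5.83*j^2 + 1.21*j - 5.35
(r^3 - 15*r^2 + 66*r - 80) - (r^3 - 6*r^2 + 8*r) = -9*r^2 + 58*r - 80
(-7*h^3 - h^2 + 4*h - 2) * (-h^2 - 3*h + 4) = 7*h^5 + 22*h^4 - 29*h^3 - 14*h^2 + 22*h - 8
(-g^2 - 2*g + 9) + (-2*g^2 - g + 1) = -3*g^2 - 3*g + 10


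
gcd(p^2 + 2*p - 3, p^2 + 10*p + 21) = p + 3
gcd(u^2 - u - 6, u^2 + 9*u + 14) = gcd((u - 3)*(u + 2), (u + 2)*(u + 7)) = u + 2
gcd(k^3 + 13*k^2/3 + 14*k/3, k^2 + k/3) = k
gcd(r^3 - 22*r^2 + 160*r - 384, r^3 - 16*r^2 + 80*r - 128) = r - 8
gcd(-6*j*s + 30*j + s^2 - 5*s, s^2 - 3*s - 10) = s - 5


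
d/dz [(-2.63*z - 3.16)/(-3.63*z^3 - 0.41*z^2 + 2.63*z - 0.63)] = (-19.0938*z^3 - 35.4907*z^2 - 2.5912*z + 9.9677)/(13.1769*z^6 + 2.9766*z^5 - 18.9257*z^4 + 2.4172*z^3 + 7.4335*z^2 - 3.3138*z + 0.3969)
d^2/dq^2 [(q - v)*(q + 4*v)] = 2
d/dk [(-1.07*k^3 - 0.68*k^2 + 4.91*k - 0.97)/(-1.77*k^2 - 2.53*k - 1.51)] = (1.8939*k^4 + 5.4142*k^3 + 15.2582*k^2 - 1.3802*k - 9.8682)/(3.1329*k^4 + 8.9562*k^3 + 11.7463*k^2 + 7.6406*k + 2.2801)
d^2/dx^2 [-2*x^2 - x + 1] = -4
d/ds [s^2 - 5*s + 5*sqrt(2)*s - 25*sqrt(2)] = 2*s - 5 + 5*sqrt(2)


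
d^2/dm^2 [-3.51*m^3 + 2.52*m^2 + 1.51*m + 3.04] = 5.04 - 21.06*m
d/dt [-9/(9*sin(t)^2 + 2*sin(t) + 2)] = 18*(9*sin(t) + 1)*cos(t)/(9*sin(t)^2 + 2*sin(t) + 2)^2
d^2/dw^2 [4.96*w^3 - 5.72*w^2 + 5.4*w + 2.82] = 29.76*w - 11.44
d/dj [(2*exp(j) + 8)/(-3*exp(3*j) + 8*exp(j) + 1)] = 2*((exp(j) + 4)*(9*exp(2*j) - 8) - 3*exp(3*j) + 8*exp(j) + 1)*exp(j)/(-3*exp(3*j) + 8*exp(j) + 1)^2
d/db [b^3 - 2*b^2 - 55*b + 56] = 3*b^2 - 4*b - 55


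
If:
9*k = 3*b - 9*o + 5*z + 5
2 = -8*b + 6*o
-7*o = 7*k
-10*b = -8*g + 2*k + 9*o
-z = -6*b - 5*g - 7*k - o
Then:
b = -55/1282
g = 241/1282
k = -177/641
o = 177/641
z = -1249/1282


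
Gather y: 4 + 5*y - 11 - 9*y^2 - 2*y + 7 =-9*y^2 + 3*y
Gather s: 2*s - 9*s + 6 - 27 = -7*s - 21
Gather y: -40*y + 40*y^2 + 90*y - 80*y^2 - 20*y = -40*y^2 + 30*y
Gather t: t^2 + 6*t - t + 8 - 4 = t^2 + 5*t + 4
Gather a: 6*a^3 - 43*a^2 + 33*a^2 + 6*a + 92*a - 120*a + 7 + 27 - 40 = 6*a^3 - 10*a^2 - 22*a - 6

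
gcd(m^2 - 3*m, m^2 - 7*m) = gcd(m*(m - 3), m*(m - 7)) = m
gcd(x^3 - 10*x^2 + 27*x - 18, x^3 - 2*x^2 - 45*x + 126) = x^2 - 9*x + 18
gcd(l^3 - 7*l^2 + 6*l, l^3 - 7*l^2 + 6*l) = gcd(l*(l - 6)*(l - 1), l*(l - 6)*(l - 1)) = l^3 - 7*l^2 + 6*l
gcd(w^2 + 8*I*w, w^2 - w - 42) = 1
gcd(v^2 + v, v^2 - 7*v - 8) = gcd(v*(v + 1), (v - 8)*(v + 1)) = v + 1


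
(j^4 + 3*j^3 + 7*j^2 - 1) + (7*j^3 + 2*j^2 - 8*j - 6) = j^4 + 10*j^3 + 9*j^2 - 8*j - 7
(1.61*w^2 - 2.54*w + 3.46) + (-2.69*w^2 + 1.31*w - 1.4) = -1.08*w^2 - 1.23*w + 2.06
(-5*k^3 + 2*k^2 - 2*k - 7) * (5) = -25*k^3 + 10*k^2 - 10*k - 35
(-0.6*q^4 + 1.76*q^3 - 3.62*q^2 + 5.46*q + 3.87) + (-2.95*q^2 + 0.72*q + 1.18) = -0.6*q^4 + 1.76*q^3 - 6.57*q^2 + 6.18*q + 5.05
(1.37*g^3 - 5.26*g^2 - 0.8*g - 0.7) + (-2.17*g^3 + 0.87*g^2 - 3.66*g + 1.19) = -0.8*g^3 - 4.39*g^2 - 4.46*g + 0.49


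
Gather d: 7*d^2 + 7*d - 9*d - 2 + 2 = 7*d^2 - 2*d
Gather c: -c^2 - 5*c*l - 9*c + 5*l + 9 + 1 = -c^2 + c*(-5*l - 9) + 5*l + 10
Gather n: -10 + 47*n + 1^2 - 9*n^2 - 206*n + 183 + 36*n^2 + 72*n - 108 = 27*n^2 - 87*n + 66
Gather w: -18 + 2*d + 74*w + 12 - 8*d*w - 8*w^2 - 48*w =2*d - 8*w^2 + w*(26 - 8*d) - 6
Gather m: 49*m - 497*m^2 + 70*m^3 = 70*m^3 - 497*m^2 + 49*m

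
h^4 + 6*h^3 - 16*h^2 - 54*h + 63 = (h - 3)*(h - 1)*(h + 3)*(h + 7)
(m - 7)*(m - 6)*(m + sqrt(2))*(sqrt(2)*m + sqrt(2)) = sqrt(2)*m^4 - 12*sqrt(2)*m^3 + 2*m^3 - 24*m^2 + 29*sqrt(2)*m^2 + 58*m + 42*sqrt(2)*m + 84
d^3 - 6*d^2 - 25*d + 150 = (d - 6)*(d - 5)*(d + 5)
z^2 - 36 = (z - 6)*(z + 6)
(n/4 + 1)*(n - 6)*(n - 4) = n^3/4 - 3*n^2/2 - 4*n + 24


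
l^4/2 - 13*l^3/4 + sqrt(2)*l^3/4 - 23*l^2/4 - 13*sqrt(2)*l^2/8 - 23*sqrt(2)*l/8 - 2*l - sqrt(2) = (l/2 + 1/2)*(l - 8)*(l + 1/2)*(l + sqrt(2)/2)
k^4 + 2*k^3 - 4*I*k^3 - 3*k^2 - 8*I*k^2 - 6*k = k*(k + 2)*(k - 3*I)*(k - I)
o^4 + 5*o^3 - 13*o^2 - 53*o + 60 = (o - 3)*(o - 1)*(o + 4)*(o + 5)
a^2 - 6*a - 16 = (a - 8)*(a + 2)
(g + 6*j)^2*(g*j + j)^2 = g^4*j^2 + 12*g^3*j^3 + 2*g^3*j^2 + 36*g^2*j^4 + 24*g^2*j^3 + g^2*j^2 + 72*g*j^4 + 12*g*j^3 + 36*j^4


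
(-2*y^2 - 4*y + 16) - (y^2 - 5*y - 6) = -3*y^2 + y + 22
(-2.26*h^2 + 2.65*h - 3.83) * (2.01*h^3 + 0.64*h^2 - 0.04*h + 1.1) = -4.5426*h^5 + 3.8801*h^4 - 5.9119*h^3 - 5.0432*h^2 + 3.0682*h - 4.213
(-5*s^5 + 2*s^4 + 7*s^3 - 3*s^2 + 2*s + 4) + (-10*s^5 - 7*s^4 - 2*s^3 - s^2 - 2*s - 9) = -15*s^5 - 5*s^4 + 5*s^3 - 4*s^2 - 5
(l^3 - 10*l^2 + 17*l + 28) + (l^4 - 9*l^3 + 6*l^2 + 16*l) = l^4 - 8*l^3 - 4*l^2 + 33*l + 28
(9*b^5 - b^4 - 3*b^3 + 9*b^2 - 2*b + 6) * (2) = 18*b^5 - 2*b^4 - 6*b^3 + 18*b^2 - 4*b + 12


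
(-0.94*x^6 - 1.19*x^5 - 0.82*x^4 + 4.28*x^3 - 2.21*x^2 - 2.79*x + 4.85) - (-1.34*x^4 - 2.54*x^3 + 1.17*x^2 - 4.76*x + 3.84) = -0.94*x^6 - 1.19*x^5 + 0.52*x^4 + 6.82*x^3 - 3.38*x^2 + 1.97*x + 1.01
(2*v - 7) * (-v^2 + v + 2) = -2*v^3 + 9*v^2 - 3*v - 14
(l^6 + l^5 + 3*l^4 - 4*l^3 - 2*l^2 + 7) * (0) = 0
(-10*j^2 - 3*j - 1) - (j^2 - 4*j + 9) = -11*j^2 + j - 10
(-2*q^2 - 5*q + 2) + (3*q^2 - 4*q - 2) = q^2 - 9*q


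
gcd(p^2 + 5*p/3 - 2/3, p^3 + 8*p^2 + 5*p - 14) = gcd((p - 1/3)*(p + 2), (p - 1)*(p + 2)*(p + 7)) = p + 2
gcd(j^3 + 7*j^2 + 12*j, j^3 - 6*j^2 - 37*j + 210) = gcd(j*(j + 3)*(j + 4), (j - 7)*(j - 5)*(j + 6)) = 1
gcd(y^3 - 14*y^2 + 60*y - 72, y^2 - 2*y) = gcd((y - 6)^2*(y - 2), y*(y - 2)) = y - 2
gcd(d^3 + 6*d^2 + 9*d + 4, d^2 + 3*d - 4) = d + 4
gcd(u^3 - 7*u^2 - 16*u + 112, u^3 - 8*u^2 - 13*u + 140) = u^2 - 3*u - 28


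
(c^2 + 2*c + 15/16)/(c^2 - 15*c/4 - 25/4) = (c + 3/4)/(c - 5)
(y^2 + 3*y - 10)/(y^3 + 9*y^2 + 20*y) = (y - 2)/(y*(y + 4))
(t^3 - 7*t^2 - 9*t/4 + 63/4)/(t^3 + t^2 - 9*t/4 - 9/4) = (t - 7)/(t + 1)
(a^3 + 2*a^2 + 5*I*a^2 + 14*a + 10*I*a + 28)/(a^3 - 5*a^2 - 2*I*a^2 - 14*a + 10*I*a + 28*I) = (a + 7*I)/(a - 7)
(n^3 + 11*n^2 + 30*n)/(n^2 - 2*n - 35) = n*(n + 6)/(n - 7)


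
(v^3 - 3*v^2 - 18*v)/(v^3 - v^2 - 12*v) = (v - 6)/(v - 4)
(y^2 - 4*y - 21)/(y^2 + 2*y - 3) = (y - 7)/(y - 1)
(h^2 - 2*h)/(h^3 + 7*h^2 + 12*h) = (h - 2)/(h^2 + 7*h + 12)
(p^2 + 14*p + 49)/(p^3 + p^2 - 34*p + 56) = (p + 7)/(p^2 - 6*p + 8)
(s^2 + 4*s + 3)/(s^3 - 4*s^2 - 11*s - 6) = (s + 3)/(s^2 - 5*s - 6)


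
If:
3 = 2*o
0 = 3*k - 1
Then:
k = 1/3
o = 3/2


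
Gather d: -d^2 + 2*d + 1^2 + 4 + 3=-d^2 + 2*d + 8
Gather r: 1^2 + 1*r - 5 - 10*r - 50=-9*r - 54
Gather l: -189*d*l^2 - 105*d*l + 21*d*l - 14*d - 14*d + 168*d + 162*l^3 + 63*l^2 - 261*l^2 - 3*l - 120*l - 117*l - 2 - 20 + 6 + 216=140*d + 162*l^3 + l^2*(-189*d - 198) + l*(-84*d - 240) + 200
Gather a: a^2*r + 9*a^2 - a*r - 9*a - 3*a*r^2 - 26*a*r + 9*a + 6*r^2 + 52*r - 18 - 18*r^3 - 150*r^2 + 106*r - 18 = a^2*(r + 9) + a*(-3*r^2 - 27*r) - 18*r^3 - 144*r^2 + 158*r - 36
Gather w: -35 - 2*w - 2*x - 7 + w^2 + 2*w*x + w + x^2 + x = w^2 + w*(2*x - 1) + x^2 - x - 42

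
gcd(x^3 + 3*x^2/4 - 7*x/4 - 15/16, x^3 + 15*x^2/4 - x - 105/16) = x^2 + x/4 - 15/8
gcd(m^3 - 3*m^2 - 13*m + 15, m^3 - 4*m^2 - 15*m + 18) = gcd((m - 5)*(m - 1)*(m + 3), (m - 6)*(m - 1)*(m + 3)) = m^2 + 2*m - 3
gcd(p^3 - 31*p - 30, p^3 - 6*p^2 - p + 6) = p^2 - 5*p - 6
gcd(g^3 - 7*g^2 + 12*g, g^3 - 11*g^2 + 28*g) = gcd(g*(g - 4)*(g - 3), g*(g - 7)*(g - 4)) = g^2 - 4*g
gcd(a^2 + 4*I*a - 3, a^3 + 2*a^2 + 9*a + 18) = a + 3*I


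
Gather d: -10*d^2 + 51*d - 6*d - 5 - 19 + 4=-10*d^2 + 45*d - 20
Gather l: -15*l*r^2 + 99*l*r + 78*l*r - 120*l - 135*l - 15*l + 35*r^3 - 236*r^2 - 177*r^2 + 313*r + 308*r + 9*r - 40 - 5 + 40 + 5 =l*(-15*r^2 + 177*r - 270) + 35*r^3 - 413*r^2 + 630*r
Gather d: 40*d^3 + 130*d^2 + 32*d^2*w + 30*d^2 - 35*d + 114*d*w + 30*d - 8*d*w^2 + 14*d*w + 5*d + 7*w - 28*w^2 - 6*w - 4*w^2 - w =40*d^3 + d^2*(32*w + 160) + d*(-8*w^2 + 128*w) - 32*w^2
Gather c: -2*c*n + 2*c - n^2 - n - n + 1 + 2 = c*(2 - 2*n) - n^2 - 2*n + 3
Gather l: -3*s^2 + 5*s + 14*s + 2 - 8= -3*s^2 + 19*s - 6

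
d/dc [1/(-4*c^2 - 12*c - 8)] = (2*c + 3)/(4*(c^2 + 3*c + 2)^2)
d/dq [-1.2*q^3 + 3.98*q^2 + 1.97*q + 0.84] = -3.6*q^2 + 7.96*q + 1.97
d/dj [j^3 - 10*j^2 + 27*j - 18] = 3*j^2 - 20*j + 27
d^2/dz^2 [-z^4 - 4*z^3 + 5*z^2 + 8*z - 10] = -12*z^2 - 24*z + 10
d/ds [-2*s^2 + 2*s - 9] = 2 - 4*s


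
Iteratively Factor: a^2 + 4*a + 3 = (a + 3)*(a + 1)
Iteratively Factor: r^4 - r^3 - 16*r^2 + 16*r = (r - 4)*(r^3 + 3*r^2 - 4*r) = (r - 4)*(r + 4)*(r^2 - r) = (r - 4)*(r - 1)*(r + 4)*(r)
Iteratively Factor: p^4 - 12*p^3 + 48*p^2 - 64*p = (p)*(p^3 - 12*p^2 + 48*p - 64) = p*(p - 4)*(p^2 - 8*p + 16) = p*(p - 4)^2*(p - 4)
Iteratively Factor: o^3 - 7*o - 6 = (o + 1)*(o^2 - o - 6) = (o + 1)*(o + 2)*(o - 3)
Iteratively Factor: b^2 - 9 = (b + 3)*(b - 3)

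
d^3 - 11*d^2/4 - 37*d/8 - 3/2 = (d - 4)*(d + 1/2)*(d + 3/4)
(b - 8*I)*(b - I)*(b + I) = b^3 - 8*I*b^2 + b - 8*I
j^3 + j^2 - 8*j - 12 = (j - 3)*(j + 2)^2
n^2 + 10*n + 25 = (n + 5)^2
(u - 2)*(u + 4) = u^2 + 2*u - 8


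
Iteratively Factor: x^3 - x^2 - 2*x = (x)*(x^2 - x - 2) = x*(x - 2)*(x + 1)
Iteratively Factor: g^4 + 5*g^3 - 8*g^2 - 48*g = (g + 4)*(g^3 + g^2 - 12*g) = (g + 4)^2*(g^2 - 3*g) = g*(g + 4)^2*(g - 3)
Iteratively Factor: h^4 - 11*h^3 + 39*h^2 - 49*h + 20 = (h - 1)*(h^3 - 10*h^2 + 29*h - 20) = (h - 5)*(h - 1)*(h^2 - 5*h + 4) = (h - 5)*(h - 1)^2*(h - 4)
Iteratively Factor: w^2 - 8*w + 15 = (w - 5)*(w - 3)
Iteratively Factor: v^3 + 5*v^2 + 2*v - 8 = (v - 1)*(v^2 + 6*v + 8) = (v - 1)*(v + 4)*(v + 2)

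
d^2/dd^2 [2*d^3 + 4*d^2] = 12*d + 8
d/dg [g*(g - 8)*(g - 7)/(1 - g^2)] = (-g^4 + 59*g^2 - 30*g + 56)/(g^4 - 2*g^2 + 1)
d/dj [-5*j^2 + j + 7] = 1 - 10*j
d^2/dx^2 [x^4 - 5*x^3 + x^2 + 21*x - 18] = 12*x^2 - 30*x + 2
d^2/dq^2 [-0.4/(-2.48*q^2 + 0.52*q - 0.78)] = (-4.92032*q^2 + 1.03168*q + 0.4*(4.96*q - 0.52)*(9.92*q - 1.04) - 1.54752)/(2.48*q^2 - 0.52*q + 0.78)^3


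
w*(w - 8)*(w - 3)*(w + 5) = w^4 - 6*w^3 - 31*w^2 + 120*w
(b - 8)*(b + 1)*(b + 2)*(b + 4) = b^4 - b^3 - 42*b^2 - 104*b - 64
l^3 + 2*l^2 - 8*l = l*(l - 2)*(l + 4)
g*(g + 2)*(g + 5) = g^3 + 7*g^2 + 10*g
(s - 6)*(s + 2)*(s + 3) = s^3 - s^2 - 24*s - 36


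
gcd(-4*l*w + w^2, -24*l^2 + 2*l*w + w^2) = -4*l + w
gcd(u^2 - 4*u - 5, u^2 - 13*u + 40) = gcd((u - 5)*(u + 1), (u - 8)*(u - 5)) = u - 5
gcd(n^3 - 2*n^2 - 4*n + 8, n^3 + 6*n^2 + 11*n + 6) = n + 2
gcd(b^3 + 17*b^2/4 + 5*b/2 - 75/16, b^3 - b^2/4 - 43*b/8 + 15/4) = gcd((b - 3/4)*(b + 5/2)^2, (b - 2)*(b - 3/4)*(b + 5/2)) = b^2 + 7*b/4 - 15/8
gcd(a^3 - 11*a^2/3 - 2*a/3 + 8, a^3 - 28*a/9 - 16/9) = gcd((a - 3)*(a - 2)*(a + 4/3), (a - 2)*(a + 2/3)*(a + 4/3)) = a^2 - 2*a/3 - 8/3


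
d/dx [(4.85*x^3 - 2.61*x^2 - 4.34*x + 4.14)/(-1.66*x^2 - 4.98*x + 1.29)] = (-8.051*x^4 - 48.306*x^3 + 24.5629*x^2 + 7.011*x + 15.0186)/(2.7556*x^4 + 16.5336*x^3 + 20.5176*x^2 - 12.8484*x + 1.6641)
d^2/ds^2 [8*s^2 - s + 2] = 16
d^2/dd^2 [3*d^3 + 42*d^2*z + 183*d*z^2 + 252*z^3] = 18*d + 84*z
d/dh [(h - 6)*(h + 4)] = 2*h - 2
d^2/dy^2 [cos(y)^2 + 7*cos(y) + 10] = -7*cos(y) - 2*cos(2*y)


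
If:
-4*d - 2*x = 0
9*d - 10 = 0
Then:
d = 10/9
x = -20/9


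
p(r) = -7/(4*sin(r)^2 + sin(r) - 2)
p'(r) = -7*(-8*sin(r)*cos(r) - cos(r))/(4*sin(r)^2 + sin(r) - 2)^2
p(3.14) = 3.50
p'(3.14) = -1.78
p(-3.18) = 3.58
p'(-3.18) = -2.39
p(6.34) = 3.63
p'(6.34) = 2.73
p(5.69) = 5.35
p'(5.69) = -11.76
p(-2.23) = 24.05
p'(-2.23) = 269.46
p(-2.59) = 4.91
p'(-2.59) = 9.37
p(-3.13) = 3.48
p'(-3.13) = -1.57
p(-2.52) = 5.71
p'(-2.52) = 13.85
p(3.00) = 3.93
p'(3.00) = -4.66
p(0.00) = 3.50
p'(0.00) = 1.75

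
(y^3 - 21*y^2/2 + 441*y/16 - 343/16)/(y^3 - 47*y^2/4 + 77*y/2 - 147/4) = (y - 7/4)/(y - 3)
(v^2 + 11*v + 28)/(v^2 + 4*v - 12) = (v^2 + 11*v + 28)/(v^2 + 4*v - 12)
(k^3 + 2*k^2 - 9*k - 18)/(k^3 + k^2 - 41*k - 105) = (k^2 - k - 6)/(k^2 - 2*k - 35)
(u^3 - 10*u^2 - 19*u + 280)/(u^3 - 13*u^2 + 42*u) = (u^2 - 3*u - 40)/(u*(u - 6))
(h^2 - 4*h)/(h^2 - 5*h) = (h - 4)/(h - 5)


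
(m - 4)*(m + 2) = m^2 - 2*m - 8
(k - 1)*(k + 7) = k^2 + 6*k - 7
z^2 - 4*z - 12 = (z - 6)*(z + 2)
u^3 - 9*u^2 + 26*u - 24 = (u - 4)*(u - 3)*(u - 2)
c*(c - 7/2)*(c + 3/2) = c^3 - 2*c^2 - 21*c/4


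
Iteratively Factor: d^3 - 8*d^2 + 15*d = (d)*(d^2 - 8*d + 15) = d*(d - 3)*(d - 5)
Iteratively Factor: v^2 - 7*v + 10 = (v - 5)*(v - 2)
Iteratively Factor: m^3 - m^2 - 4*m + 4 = (m + 2)*(m^2 - 3*m + 2) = (m - 2)*(m + 2)*(m - 1)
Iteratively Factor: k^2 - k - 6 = (k - 3)*(k + 2)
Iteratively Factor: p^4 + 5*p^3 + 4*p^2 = (p + 1)*(p^3 + 4*p^2) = (p + 1)*(p + 4)*(p^2) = p*(p + 1)*(p + 4)*(p)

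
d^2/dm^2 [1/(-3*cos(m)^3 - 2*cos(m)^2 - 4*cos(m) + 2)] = -((25*cos(m) + 16*cos(2*m) + 27*cos(3*m))*(3*cos(m)^3 + 2*cos(m)^2 + 4*cos(m) - 2)/4 + 2*(9*cos(m)^2 + 4*cos(m) + 4)^2*sin(m)^2)/(3*cos(m)^3 + 2*cos(m)^2 + 4*cos(m) - 2)^3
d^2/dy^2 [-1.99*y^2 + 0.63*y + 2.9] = -3.98000000000000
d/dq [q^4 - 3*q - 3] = 4*q^3 - 3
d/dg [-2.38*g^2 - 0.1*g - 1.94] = -4.76*g - 0.1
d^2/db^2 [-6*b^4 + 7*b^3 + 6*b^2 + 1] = -72*b^2 + 42*b + 12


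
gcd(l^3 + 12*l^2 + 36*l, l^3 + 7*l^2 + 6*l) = l^2 + 6*l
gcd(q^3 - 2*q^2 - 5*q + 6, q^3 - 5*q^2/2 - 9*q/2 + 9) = q^2 - q - 6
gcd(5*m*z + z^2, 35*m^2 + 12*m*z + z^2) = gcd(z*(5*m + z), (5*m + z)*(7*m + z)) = 5*m + z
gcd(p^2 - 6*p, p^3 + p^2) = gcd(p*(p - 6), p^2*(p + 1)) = p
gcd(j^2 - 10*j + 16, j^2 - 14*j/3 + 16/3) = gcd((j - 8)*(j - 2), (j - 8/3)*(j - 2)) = j - 2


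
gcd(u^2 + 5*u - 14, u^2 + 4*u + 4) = 1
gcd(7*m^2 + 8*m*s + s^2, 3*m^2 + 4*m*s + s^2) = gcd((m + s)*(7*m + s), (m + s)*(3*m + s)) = m + s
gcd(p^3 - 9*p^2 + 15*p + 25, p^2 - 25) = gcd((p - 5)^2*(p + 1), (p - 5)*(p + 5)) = p - 5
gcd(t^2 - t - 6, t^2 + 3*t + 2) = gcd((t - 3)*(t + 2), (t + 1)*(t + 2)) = t + 2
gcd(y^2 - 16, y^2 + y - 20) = y - 4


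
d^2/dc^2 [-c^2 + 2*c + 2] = -2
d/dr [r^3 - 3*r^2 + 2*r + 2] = 3*r^2 - 6*r + 2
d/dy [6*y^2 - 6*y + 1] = 12*y - 6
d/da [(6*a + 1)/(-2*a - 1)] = -4/(2*a + 1)^2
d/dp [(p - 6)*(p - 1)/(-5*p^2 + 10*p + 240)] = (-5*p^2 + 108*p - 348)/(5*(p^4 - 4*p^3 - 92*p^2 + 192*p + 2304))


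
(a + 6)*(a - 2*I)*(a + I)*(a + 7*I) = a^4 + 6*a^3 + 6*I*a^3 + 9*a^2 + 36*I*a^2 + 54*a + 14*I*a + 84*I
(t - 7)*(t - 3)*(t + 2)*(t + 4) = t^4 - 4*t^3 - 31*t^2 + 46*t + 168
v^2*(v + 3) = v^3 + 3*v^2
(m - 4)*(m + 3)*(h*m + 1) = h*m^3 - h*m^2 - 12*h*m + m^2 - m - 12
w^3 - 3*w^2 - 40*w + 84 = (w - 7)*(w - 2)*(w + 6)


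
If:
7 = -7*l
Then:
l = -1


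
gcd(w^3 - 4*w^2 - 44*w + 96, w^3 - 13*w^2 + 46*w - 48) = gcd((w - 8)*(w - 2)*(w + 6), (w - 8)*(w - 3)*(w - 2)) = w^2 - 10*w + 16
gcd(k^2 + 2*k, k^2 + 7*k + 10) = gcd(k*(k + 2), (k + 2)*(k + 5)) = k + 2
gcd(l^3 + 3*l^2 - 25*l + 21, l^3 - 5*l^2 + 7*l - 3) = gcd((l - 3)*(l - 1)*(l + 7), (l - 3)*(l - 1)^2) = l^2 - 4*l + 3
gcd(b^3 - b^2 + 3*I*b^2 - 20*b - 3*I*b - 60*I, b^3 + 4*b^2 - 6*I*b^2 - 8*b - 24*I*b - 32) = b + 4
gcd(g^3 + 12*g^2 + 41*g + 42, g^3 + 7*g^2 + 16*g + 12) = g^2 + 5*g + 6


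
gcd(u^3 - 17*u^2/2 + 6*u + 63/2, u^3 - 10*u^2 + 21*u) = u^2 - 10*u + 21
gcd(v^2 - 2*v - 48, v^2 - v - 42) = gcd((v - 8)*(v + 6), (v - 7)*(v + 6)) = v + 6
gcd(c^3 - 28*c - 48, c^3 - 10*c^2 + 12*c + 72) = c^2 - 4*c - 12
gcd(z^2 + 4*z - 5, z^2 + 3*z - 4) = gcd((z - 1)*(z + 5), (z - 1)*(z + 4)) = z - 1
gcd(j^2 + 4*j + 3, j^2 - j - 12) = j + 3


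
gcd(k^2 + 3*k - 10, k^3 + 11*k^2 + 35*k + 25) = k + 5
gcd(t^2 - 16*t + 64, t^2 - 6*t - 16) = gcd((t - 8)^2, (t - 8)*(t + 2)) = t - 8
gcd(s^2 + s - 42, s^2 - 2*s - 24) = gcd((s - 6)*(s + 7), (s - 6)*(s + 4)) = s - 6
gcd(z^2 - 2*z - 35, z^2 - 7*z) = z - 7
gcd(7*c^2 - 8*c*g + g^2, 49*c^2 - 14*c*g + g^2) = 7*c - g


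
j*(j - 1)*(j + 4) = j^3 + 3*j^2 - 4*j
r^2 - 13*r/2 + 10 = (r - 4)*(r - 5/2)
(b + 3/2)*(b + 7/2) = b^2 + 5*b + 21/4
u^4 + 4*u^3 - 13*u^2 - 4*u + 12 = (u - 2)*(u - 1)*(u + 1)*(u + 6)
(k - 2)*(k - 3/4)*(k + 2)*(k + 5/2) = k^4 + 7*k^3/4 - 47*k^2/8 - 7*k + 15/2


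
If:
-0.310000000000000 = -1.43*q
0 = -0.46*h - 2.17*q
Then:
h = -1.02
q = 0.22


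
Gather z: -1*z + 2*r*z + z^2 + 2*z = z^2 + z*(2*r + 1)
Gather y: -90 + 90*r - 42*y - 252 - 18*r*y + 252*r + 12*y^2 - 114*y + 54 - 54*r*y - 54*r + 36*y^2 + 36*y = 288*r + 48*y^2 + y*(-72*r - 120) - 288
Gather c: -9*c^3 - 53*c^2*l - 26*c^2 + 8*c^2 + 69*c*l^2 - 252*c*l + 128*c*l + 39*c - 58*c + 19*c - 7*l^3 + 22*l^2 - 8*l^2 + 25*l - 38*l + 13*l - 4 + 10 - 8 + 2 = -9*c^3 + c^2*(-53*l - 18) + c*(69*l^2 - 124*l) - 7*l^3 + 14*l^2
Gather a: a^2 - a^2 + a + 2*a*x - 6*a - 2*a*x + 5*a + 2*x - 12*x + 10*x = 0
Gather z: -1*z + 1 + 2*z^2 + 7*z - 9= 2*z^2 + 6*z - 8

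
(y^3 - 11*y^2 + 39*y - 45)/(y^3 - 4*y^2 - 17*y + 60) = (y - 3)/(y + 4)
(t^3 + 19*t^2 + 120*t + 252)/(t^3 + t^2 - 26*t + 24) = (t^2 + 13*t + 42)/(t^2 - 5*t + 4)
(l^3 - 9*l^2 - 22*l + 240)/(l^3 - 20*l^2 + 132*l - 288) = (l + 5)/(l - 6)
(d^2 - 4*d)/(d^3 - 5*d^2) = (d - 4)/(d*(d - 5))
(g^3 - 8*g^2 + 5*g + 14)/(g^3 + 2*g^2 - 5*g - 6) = (g - 7)/(g + 3)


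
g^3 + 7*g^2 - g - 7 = (g - 1)*(g + 1)*(g + 7)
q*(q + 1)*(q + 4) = q^3 + 5*q^2 + 4*q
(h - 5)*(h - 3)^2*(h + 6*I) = h^4 - 11*h^3 + 6*I*h^3 + 39*h^2 - 66*I*h^2 - 45*h + 234*I*h - 270*I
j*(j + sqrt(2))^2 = j^3 + 2*sqrt(2)*j^2 + 2*j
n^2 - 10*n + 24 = (n - 6)*(n - 4)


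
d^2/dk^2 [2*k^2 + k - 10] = 4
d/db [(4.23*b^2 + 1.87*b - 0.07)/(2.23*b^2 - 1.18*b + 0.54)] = (-9.1615*b^2 + 4.8806*b + 0.9272)/(4.9729*b^4 - 5.2628*b^3 + 3.8008*b^2 - 1.2744*b + 0.2916)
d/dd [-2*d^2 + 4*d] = 4 - 4*d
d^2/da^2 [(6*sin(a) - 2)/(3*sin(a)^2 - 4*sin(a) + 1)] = -(2*sin(a) + 4)/(sin(a) - 1)^2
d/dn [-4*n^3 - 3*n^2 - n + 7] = -12*n^2 - 6*n - 1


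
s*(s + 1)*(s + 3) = s^3 + 4*s^2 + 3*s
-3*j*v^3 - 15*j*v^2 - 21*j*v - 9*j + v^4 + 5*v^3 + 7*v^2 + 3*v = (-3*j + v)*(v + 1)^2*(v + 3)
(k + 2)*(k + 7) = k^2 + 9*k + 14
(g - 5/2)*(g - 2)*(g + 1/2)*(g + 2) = g^4 - 2*g^3 - 21*g^2/4 + 8*g + 5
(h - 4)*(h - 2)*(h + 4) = h^3 - 2*h^2 - 16*h + 32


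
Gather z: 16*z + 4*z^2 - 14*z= 4*z^2 + 2*z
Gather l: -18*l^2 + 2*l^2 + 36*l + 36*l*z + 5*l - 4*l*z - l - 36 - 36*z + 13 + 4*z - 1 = -16*l^2 + l*(32*z + 40) - 32*z - 24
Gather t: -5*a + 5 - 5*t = -5*a - 5*t + 5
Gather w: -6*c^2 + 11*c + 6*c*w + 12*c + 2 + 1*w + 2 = -6*c^2 + 23*c + w*(6*c + 1) + 4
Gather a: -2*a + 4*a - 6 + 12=2*a + 6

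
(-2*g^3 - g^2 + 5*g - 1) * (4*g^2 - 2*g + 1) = -8*g^5 + 20*g^3 - 15*g^2 + 7*g - 1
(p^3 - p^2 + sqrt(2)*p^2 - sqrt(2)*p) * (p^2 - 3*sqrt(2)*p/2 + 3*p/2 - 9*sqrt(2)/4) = p^5 - sqrt(2)*p^4/2 + p^4/2 - 9*p^3/2 - sqrt(2)*p^3/4 - 3*p^2/2 + 3*sqrt(2)*p^2/4 + 9*p/2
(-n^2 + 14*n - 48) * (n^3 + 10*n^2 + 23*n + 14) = -n^5 + 4*n^4 + 69*n^3 - 172*n^2 - 908*n - 672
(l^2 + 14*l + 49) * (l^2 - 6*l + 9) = l^4 + 8*l^3 - 26*l^2 - 168*l + 441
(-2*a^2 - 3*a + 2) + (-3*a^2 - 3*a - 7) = -5*a^2 - 6*a - 5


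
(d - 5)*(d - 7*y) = d^2 - 7*d*y - 5*d + 35*y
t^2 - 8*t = t*(t - 8)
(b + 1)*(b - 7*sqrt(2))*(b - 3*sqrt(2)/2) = b^3 - 17*sqrt(2)*b^2/2 + b^2 - 17*sqrt(2)*b/2 + 21*b + 21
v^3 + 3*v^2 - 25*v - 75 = (v - 5)*(v + 3)*(v + 5)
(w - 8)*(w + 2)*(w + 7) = w^3 + w^2 - 58*w - 112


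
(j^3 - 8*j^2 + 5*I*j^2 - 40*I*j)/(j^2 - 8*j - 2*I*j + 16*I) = j*(j + 5*I)/(j - 2*I)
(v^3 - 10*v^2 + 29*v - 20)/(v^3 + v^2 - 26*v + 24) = (v - 5)/(v + 6)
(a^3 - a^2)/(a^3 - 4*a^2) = (a - 1)/(a - 4)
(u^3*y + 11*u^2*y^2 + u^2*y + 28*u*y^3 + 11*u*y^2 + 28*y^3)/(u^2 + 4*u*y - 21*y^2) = y*(-u^2 - 4*u*y - u - 4*y)/(-u + 3*y)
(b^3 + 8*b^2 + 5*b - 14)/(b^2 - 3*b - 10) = (b^2 + 6*b - 7)/(b - 5)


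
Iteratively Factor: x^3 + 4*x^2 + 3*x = (x + 1)*(x^2 + 3*x) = x*(x + 1)*(x + 3)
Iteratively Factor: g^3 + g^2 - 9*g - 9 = (g + 3)*(g^2 - 2*g - 3) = (g - 3)*(g + 3)*(g + 1)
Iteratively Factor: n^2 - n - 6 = (n - 3)*(n + 2)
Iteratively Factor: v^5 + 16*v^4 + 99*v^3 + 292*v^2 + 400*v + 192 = (v + 1)*(v^4 + 15*v^3 + 84*v^2 + 208*v + 192) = (v + 1)*(v + 4)*(v^3 + 11*v^2 + 40*v + 48) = (v + 1)*(v + 4)^2*(v^2 + 7*v + 12) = (v + 1)*(v + 3)*(v + 4)^2*(v + 4)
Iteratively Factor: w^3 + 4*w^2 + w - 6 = (w - 1)*(w^2 + 5*w + 6) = (w - 1)*(w + 2)*(w + 3)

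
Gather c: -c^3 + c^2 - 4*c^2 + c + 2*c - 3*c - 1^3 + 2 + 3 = -c^3 - 3*c^2 + 4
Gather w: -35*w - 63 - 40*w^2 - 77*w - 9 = -40*w^2 - 112*w - 72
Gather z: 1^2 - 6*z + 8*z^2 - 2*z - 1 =8*z^2 - 8*z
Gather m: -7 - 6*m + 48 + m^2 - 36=m^2 - 6*m + 5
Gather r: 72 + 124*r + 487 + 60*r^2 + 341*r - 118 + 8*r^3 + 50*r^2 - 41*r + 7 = 8*r^3 + 110*r^2 + 424*r + 448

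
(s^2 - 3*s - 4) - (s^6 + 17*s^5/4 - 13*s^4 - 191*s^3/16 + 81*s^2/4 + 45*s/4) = -s^6 - 17*s^5/4 + 13*s^4 + 191*s^3/16 - 77*s^2/4 - 57*s/4 - 4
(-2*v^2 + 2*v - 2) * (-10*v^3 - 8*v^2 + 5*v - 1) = 20*v^5 - 4*v^4 - 6*v^3 + 28*v^2 - 12*v + 2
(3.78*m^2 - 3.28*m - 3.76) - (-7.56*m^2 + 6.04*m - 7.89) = 11.34*m^2 - 9.32*m + 4.13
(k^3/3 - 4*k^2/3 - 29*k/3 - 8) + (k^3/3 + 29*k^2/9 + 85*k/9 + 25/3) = 2*k^3/3 + 17*k^2/9 - 2*k/9 + 1/3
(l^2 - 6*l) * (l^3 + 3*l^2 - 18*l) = l^5 - 3*l^4 - 36*l^3 + 108*l^2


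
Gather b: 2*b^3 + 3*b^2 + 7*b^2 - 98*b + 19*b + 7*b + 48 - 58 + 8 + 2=2*b^3 + 10*b^2 - 72*b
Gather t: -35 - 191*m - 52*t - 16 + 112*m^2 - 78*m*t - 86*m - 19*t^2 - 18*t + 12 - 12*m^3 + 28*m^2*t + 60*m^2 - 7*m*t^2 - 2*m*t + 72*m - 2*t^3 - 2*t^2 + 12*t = -12*m^3 + 172*m^2 - 205*m - 2*t^3 + t^2*(-7*m - 21) + t*(28*m^2 - 80*m - 58) - 39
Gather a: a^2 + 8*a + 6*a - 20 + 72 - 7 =a^2 + 14*a + 45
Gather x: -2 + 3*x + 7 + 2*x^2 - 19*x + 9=2*x^2 - 16*x + 14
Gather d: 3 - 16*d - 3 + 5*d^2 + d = 5*d^2 - 15*d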